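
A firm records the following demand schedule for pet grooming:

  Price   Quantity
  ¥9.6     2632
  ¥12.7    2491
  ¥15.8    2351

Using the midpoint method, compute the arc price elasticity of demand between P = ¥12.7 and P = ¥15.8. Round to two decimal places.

At P = 12.7, Q = 2491; at P = 15.8, Q = 2351.
ΔQ = -140, ΔP = 3.1. Midpoints: P̄ = 14.25, Q̄ = 2421.0.
ε = (ΔQ/ΔP)(P̄/Q̄) = (-140/3.1)(14.25/2421.0).

-0.27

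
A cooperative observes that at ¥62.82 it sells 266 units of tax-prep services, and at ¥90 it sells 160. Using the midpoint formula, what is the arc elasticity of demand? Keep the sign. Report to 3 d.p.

ΔQ = 160 − 266 = -106; ΔP = 90 − 62.82 = 27.18.
Midpoints: P̄ = 76.41, Q̄ = 213.0.
ε = (ΔQ/ΔP)(P̄/Q̄) = (-106/27.18)(76.41/213.0).

-1.399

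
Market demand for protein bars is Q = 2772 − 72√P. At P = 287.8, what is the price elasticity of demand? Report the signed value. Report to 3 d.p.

-0.394

At P = 287.8, Q = 1550.544.
dQ/dP = −72/(2√P) = -2.122.
ε = (dQ/dP)(P/Q) = (-2.122)(287.8/1550.544).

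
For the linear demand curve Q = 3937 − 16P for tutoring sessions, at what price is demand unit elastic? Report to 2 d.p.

For linear demand Q = a − bP, ε = −bP/(a − bP). |ε| = 1 when bP = a − bP, i.e. P = a/(2b).
P = 3937/(2·16) = 3937/32 = 123.0312.

123.03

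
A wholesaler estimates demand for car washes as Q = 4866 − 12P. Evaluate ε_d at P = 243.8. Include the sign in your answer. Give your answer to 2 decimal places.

At P = 243.8, Q = 1940.400.
dQ/dP = −12.
ε = (dQ/dP)(P/Q) = (-12)(243.8/1940.400).

-1.51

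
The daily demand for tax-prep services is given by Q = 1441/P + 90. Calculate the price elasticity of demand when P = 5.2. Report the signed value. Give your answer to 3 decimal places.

At P = 5.2, Q = 367.115.
dQ/dP = −1441/P² = -53.291.
ε = (dQ/dP)(P/Q) = (-53.291)(5.2/367.115).
|ε| < 1, so demand is inelastic at this price.

-0.755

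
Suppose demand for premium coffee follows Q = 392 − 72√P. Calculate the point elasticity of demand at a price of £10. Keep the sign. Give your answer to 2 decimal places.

At P = 10, Q = 164.316.
dQ/dP = −72/(2√P) = -11.384.
ε = (dQ/dP)(P/Q) = (-11.384)(10/164.316).

-0.69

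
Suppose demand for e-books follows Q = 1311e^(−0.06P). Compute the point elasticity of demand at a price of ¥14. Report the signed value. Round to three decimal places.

-0.840

At P = 14, Q = 565.972.
dQ/dP = −0.06·1311e^(−0.06P) = −0.06Q = -33.958.
ε = (dQ/dP)(P/Q) = (-33.958)(14/565.972).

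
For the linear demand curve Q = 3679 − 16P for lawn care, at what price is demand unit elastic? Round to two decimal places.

For linear demand Q = a − bP, ε = −bP/(a − bP). |ε| = 1 when bP = a − bP, i.e. P = a/(2b).
P = 3679/(2·16) = 3679/32 = 114.9688.

114.97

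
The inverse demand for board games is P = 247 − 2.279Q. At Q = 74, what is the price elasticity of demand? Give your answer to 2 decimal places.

-0.46

At Q = 74, P = 247 − 2.279(74) = 78.35.
dP/dQ = −2.279, so dQ/dP = 1/(−2.279) = -0.439.
ε = (dQ/dP)(P/Q) = (-0.439)(78.35/74).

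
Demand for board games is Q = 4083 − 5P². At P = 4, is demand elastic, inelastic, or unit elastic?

Q = 4003, dQ/dP = -40.
ε = (dQ/dP)(P/Q) ≈ -0.040.
|ε| = 0.04 < 1.

inelastic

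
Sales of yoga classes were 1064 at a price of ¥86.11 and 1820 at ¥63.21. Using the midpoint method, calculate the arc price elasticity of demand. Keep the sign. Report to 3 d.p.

-1.709

ΔQ = 1820 − 1064 = 756; ΔP = 63.21 − 86.11 = -22.9.
Midpoints: P̄ = 74.66, Q̄ = 1442.0.
ε = (ΔQ/ΔP)(P̄/Q̄) = (756/-22.9)(74.66/1442.0).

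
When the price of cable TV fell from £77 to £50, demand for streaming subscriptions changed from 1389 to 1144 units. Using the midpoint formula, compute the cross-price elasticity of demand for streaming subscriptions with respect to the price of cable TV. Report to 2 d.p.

ΔQ_x = 1144 − 1389 = -245; ΔP_y = 50 − 77 = -27.
Midpoints: P̄_y = 63.50, Q̄_x = 1266.5.
ε_xy = (ΔQ_x/ΔP_y)(P̄_y/Q̄_x) = (-245/-27)(63.50/1266.5).

0.45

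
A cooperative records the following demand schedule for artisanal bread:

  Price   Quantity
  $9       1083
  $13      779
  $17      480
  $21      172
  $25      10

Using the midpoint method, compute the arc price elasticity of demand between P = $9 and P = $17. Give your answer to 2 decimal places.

At P = 9, Q = 1083; at P = 17, Q = 480.
ΔQ = -603, ΔP = 8. Midpoints: P̄ = 13.00, Q̄ = 781.5.
ε = (ΔQ/ΔP)(P̄/Q̄) = (-603/8)(13.00/781.5).

-1.25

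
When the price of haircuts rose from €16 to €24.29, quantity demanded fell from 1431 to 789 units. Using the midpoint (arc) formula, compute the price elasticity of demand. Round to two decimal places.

-1.41

ΔQ = 789 − 1431 = -642; ΔP = 24.29 − 16 = 8.29.
Midpoints: P̄ = 20.14, Q̄ = 1110.0.
ε = (ΔQ/ΔP)(P̄/Q̄) = (-642/8.29)(20.14/1110.0).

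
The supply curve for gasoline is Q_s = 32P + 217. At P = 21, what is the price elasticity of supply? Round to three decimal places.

0.756

At P = 21, Q_s = 889.
dQ_s/dP = 32.
ε_s = (dQ_s/dP)(P/Q_s) = (32)(21/889).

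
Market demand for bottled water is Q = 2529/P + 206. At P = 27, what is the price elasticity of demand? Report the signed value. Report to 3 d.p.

At P = 27, Q = 299.667.
dQ/dP = −2529/P² = -3.469.
ε = (dQ/dP)(P/Q) = (-3.469)(27/299.667).

-0.313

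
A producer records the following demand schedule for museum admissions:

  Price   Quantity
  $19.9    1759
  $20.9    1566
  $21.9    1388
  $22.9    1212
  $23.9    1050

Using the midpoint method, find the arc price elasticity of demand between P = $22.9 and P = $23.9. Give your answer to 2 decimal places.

At P = 22.9, Q = 1212; at P = 23.9, Q = 1050.
ΔQ = -162, ΔP = 1.0. Midpoints: P̄ = 23.40, Q̄ = 1131.0.
ε = (ΔQ/ΔP)(P̄/Q̄) = (-162/1.0)(23.40/1131.0).

-3.35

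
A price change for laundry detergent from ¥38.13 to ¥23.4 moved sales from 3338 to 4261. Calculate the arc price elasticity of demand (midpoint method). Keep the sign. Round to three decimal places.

-0.507

ΔQ = 4261 − 3338 = 923; ΔP = 23.4 − 38.13 = -14.73.
Midpoints: P̄ = 30.77, Q̄ = 3799.5.
ε = (ΔQ/ΔP)(P̄/Q̄) = (923/-14.73)(30.77/3799.5).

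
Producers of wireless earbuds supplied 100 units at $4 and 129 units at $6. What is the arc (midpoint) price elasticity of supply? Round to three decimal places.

ΔQ = 129 − 100 = 29; ΔP = 6 − 4 = 2.
Midpoints: P̄ = 5.00, Q̄ = 114.5.
ε_s = (ΔQ/ΔP)(P̄/Q̄) = (29/2)(5.00/114.5).

0.633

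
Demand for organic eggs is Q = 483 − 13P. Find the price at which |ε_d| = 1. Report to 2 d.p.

18.58

For linear demand Q = a − bP, ε = −bP/(a − bP). |ε| = 1 when bP = a − bP, i.e. P = a/(2b).
P = 483/(2·13) = 483/26 = 18.5769.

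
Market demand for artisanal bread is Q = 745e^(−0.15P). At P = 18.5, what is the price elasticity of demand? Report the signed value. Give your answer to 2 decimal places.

-2.78

At P = 18.5, Q = 46.450.
dQ/dP = −0.15·745e^(−0.15P) = −0.15Q = -6.968.
ε = (dQ/dP)(P/Q) = (-6.968)(18.5/46.450).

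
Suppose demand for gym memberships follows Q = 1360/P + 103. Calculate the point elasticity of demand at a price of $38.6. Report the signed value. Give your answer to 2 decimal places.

-0.25

At P = 38.6, Q = 138.233.
dQ/dP = −1360/P² = -0.913.
ε = (dQ/dP)(P/Q) = (-0.913)(38.6/138.233).
|ε| < 1, so demand is inelastic at this price.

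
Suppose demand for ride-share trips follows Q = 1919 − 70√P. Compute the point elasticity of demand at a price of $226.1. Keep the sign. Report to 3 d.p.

At P = 226.1, Q = 866.436.
dQ/dP = −70/(2√P) = -2.328.
ε = (dQ/dP)(P/Q) = (-2.328)(226.1/866.436).
|ε| < 1, so demand is inelastic at this price.

-0.607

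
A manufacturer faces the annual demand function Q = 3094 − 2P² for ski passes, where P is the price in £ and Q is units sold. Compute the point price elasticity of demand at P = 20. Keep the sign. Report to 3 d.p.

At P = 20, Q = 2294.
dQ/dP = −4P = -80.
ε = (dQ/dP)(P/Q) = (-80)(20/2294).

-0.697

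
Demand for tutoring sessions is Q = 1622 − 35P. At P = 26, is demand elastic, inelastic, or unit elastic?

elastic

Q = 712, dQ/dP = -35.
ε = (dQ/dP)(P/Q) ≈ -1.278.
|ε| = 1.28 > 1.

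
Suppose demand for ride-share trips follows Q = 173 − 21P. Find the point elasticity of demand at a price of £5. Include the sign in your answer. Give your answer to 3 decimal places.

-1.544

At P = 5, Q = 68.
dQ/dP = −21.
ε = (dQ/dP)(P/Q) = (-21)(5/68).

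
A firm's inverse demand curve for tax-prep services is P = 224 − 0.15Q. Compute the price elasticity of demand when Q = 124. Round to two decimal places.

-11.04

At Q = 124, P = 224 − 0.15(124) = 205.40.
dP/dQ = −0.15, so dQ/dP = 1/(−0.15) = -6.667.
ε = (dQ/dP)(P/Q) = (-6.667)(205.40/124).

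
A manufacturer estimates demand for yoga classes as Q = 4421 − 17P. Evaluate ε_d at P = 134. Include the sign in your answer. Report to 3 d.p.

-1.063

At P = 134, Q = 2143.
dQ/dP = −17.
ε = (dQ/dP)(P/Q) = (-17)(134/2143).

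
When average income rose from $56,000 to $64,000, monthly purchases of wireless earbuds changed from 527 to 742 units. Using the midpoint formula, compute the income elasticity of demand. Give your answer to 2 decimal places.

ΔQ = 215, ΔI = 8000. Midpoints: Ī = 60,000, Q̄ = 634.5.
ε_I = (ΔQ/ΔI)(Ī/Q̄) = (215/8000)(60000/634.5).

2.54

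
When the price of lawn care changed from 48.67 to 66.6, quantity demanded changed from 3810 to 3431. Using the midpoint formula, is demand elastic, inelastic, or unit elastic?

inelastic

Arc ε ≈ -0.336.
|ε| = 0.34 < 1.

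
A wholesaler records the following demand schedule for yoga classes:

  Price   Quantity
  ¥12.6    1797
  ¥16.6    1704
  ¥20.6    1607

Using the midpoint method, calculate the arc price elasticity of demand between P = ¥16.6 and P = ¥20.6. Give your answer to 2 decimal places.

-0.27

At P = 16.6, Q = 1704; at P = 20.6, Q = 1607.
ΔQ = -97, ΔP = 4.0. Midpoints: P̄ = 18.60, Q̄ = 1655.5.
ε = (ΔQ/ΔP)(P̄/Q̄) = (-97/4.0)(18.60/1655.5).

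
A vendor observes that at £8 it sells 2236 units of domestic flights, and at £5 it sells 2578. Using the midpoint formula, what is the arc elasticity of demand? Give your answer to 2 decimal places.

-0.31

ΔQ = 2578 − 2236 = 342; ΔP = 5 − 8 = -3.
Midpoints: P̄ = 6.50, Q̄ = 2407.0.
ε = (ΔQ/ΔP)(P̄/Q̄) = (342/-3)(6.50/2407.0).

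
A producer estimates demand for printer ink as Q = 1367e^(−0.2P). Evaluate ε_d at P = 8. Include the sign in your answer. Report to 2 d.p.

At P = 8, Q = 275.993.
dQ/dP = −0.2·1367e^(−0.2P) = −0.2Q = -55.199.
ε = (dQ/dP)(P/Q) = (-55.199)(8/275.993).
|ε| > 1, so demand is elastic at this price.

-1.60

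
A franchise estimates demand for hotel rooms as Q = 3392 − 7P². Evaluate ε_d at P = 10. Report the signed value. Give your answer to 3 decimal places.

At P = 10, Q = 2692.
dQ/dP = −14P = -140.
ε = (dQ/dP)(P/Q) = (-140)(10/2692).

-0.520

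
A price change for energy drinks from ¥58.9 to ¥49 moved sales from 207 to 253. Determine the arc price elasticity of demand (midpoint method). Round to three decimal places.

ΔQ = 253 − 207 = 46; ΔP = 49 − 58.9 = -9.9.
Midpoints: P̄ = 53.95, Q̄ = 230.0.
ε = (ΔQ/ΔP)(P̄/Q̄) = (46/-9.9)(53.95/230.0).

-1.090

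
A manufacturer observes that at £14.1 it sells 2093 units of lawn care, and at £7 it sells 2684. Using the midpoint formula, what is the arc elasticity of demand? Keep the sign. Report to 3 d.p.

-0.368

ΔQ = 2684 − 2093 = 591; ΔP = 7 − 14.1 = -7.1.
Midpoints: P̄ = 10.55, Q̄ = 2388.5.
ε = (ΔQ/ΔP)(P̄/Q̄) = (591/-7.1)(10.55/2388.5).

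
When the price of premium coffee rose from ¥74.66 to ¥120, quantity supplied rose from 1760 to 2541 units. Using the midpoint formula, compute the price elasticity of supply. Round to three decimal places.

ΔQ = 2541 − 1760 = 781; ΔP = 120 − 74.66 = 45.34.
Midpoints: P̄ = 97.33, Q̄ = 2150.5.
ε_s = (ΔQ/ΔP)(P̄/Q̄) = (781/45.34)(97.33/2150.5).

0.780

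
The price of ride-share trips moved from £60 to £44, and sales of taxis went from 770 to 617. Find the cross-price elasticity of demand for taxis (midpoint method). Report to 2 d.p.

ΔQ_x = 617 − 770 = -153; ΔP_y = 44 − 60 = -16.
Midpoints: P̄_y = 52.00, Q̄_x = 693.5.
ε_xy = (ΔQ_x/ΔP_y)(P̄_y/Q̄_x) = (-153/-16)(52.00/693.5).

0.72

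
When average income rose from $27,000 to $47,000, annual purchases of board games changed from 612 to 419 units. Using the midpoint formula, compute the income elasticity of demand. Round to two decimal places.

-0.69

ΔQ = -193, ΔI = 20000. Midpoints: Ī = 37,000, Q̄ = 515.5.
ε_I = (ΔQ/ΔI)(Ī/Q̄) = (-193/20000)(37000/515.5).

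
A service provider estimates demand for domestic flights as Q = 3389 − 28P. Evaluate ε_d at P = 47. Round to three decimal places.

At P = 47, Q = 2073.
dQ/dP = −28.
ε = (dQ/dP)(P/Q) = (-28)(47/2073).

-0.635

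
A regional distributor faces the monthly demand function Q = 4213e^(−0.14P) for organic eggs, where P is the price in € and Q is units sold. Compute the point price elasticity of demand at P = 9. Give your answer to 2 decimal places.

-1.26

At P = 9, Q = 1195.034.
dQ/dP = −0.14·4213e^(−0.14P) = −0.14Q = -167.305.
ε = (dQ/dP)(P/Q) = (-167.305)(9/1195.034).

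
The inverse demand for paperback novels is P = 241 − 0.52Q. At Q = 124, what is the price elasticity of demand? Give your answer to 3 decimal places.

At Q = 124, P = 241 − 0.52(124) = 176.52.
dP/dQ = −0.52, so dQ/dP = 1/(−0.52) = -1.923.
ε = (dQ/dP)(P/Q) = (-1.923)(176.52/124).

-2.738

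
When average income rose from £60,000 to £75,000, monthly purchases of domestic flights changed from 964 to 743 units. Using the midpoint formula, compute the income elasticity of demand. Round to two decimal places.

ΔQ = -221, ΔI = 15000. Midpoints: Ī = 67,500, Q̄ = 853.5.
ε_I = (ΔQ/ΔI)(Ī/Q̄) = (-221/15000)(67500/853.5).

-1.17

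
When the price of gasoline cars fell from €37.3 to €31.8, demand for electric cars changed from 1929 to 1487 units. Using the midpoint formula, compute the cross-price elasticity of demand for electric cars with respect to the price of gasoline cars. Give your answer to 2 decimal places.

1.63

ΔQ_x = 1487 − 1929 = -442; ΔP_y = 31.8 − 37.3 = -5.5.
Midpoints: P̄_y = 34.55, Q̄_x = 1708.0.
ε_xy = (ΔQ_x/ΔP_y)(P̄_y/Q̄_x) = (-442/-5.5)(34.55/1708.0).
ε_xy > 0, so the goods are substitutes.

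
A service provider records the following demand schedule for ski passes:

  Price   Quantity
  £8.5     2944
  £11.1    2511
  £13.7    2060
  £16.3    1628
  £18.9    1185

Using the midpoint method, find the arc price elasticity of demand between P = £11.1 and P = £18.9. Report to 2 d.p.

At P = 11.1, Q = 2511; at P = 18.9, Q = 1185.
ΔQ = -1326, ΔP = 7.8. Midpoints: P̄ = 15.00, Q̄ = 1848.0.
ε = (ΔQ/ΔP)(P̄/Q̄) = (-1326/7.8)(15.00/1848.0).

-1.38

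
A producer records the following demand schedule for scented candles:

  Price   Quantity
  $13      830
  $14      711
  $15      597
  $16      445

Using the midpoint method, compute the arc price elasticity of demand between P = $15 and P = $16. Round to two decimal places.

-4.52

At P = 15, Q = 597; at P = 16, Q = 445.
ΔQ = -152, ΔP = 1. Midpoints: P̄ = 15.50, Q̄ = 521.0.
ε = (ΔQ/ΔP)(P̄/Q̄) = (-152/1)(15.50/521.0).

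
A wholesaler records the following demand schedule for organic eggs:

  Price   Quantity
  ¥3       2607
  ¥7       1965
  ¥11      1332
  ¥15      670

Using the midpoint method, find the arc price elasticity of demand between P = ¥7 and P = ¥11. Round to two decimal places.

-0.86

At P = 7, Q = 1965; at P = 11, Q = 1332.
ΔQ = -633, ΔP = 4. Midpoints: P̄ = 9.00, Q̄ = 1648.5.
ε = (ΔQ/ΔP)(P̄/Q̄) = (-633/4)(9.00/1648.5).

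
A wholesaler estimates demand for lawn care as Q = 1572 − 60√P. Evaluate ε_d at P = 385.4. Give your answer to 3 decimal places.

-1.494

At P = 385.4, Q = 394.104.
dQ/dP = −60/(2√P) = -1.528.
ε = (dQ/dP)(P/Q) = (-1.528)(385.4/394.104).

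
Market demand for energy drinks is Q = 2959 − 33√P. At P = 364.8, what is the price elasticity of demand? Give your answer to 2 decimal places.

-0.14

At P = 364.8, Q = 2328.709.
dQ/dP = −33/(2√P) = -0.864.
ε = (dQ/dP)(P/Q) = (-0.864)(364.8/2328.709).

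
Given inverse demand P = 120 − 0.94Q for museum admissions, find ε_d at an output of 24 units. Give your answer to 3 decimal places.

At Q = 24, P = 120 − 0.94(24) = 97.44.
dP/dQ = −0.94, so dQ/dP = 1/(−0.94) = -1.064.
ε = (dQ/dP)(P/Q) = (-1.064)(97.44/24).

-4.319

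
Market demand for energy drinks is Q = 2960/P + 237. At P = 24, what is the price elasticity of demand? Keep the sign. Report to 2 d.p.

-0.34

At P = 24, Q = 360.333.
dQ/dP = −2960/P² = -5.139.
ε = (dQ/dP)(P/Q) = (-5.139)(24/360.333).
|ε| < 1, so demand is inelastic at this price.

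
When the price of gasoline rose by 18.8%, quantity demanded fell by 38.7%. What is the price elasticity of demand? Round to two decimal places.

ε = %ΔQ / %ΔP = (-38.7)/(18.8) = -2.059.

-2.06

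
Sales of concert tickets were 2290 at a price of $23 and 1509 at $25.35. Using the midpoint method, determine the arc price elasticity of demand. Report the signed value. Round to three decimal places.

ΔQ = 1509 − 2290 = -781; ΔP = 25.35 − 23 = 2.35.
Midpoints: P̄ = 24.18, Q̄ = 1899.5.
ε = (ΔQ/ΔP)(P̄/Q̄) = (-781/2.35)(24.18/1899.5).

-4.230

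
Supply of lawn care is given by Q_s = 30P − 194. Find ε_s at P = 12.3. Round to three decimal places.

At P = 12.3, Q_s = 175.
dQ_s/dP = 30.
ε_s = (dQ_s/dP)(P/Q_s) = (30)(12.3/175).

2.109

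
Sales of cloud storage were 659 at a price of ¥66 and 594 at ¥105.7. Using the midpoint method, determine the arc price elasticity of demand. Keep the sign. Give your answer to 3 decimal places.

ΔQ = 594 − 659 = -65; ΔP = 105.7 − 66 = 39.7.
Midpoints: P̄ = 85.85, Q̄ = 626.5.
ε = (ΔQ/ΔP)(P̄/Q̄) = (-65/39.7)(85.85/626.5).

-0.224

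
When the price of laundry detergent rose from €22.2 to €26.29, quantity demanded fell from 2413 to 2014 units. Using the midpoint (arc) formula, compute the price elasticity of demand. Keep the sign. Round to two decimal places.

-1.07

ΔQ = 2014 − 2413 = -399; ΔP = 26.29 − 22.2 = 4.09.
Midpoints: P̄ = 24.24, Q̄ = 2213.5.
ε = (ΔQ/ΔP)(P̄/Q̄) = (-399/4.09)(24.24/2213.5).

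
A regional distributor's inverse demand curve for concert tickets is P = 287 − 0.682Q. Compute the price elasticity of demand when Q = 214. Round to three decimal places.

At Q = 214, P = 287 − 0.682(214) = 141.05.
dP/dQ = −0.682, so dQ/dP = 1/(−0.682) = -1.466.
ε = (dQ/dP)(P/Q) = (-1.466)(141.05/214).

-0.966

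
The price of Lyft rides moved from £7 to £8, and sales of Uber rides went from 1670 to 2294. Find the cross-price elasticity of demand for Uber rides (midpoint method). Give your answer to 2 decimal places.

2.36

ΔQ_x = 2294 − 1670 = 624; ΔP_y = 8 − 7 = 1.
Midpoints: P̄_y = 7.50, Q̄_x = 1982.0.
ε_xy = (ΔQ_x/ΔP_y)(P̄_y/Q̄_x) = (624/1)(7.50/1982.0).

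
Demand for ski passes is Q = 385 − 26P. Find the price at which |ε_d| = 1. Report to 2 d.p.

7.40

For linear demand Q = a − bP, ε = −bP/(a − bP). |ε| = 1 when bP = a − bP, i.e. P = a/(2b).
P = 385/(2·26) = 385/52 = 7.4038.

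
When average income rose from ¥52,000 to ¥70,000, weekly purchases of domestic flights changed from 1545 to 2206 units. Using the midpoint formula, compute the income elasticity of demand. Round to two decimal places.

ΔQ = 661, ΔI = 18000. Midpoints: Ī = 61,000, Q̄ = 1875.5.
ε_I = (ΔQ/ΔI)(Ī/Q̄) = (661/18000)(61000/1875.5).

1.19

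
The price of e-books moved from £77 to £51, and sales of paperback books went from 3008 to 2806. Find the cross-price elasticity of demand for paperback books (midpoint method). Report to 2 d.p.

ΔQ_x = 2806 − 3008 = -202; ΔP_y = 51 − 77 = -26.
Midpoints: P̄_y = 64.00, Q̄_x = 2907.0.
ε_xy = (ΔQ_x/ΔP_y)(P̄_y/Q̄_x) = (-202/-26)(64.00/2907.0).

0.17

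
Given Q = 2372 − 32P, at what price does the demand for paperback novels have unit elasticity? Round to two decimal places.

For linear demand Q = a − bP, ε = −bP/(a − bP). |ε| = 1 when bP = a − bP, i.e. P = a/(2b).
P = 2372/(2·32) = 2372/64 = 37.0625.

37.06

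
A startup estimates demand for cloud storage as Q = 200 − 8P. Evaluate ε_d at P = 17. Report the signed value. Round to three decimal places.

-2.125

At P = 17, Q = 64.
dQ/dP = −8.
ε = (dQ/dP)(P/Q) = (-8)(17/64).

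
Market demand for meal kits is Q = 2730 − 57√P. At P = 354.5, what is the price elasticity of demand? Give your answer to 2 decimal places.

-0.32

At P = 354.5, Q = 1656.794.
dQ/dP = −57/(2√P) = -1.514.
ε = (dQ/dP)(P/Q) = (-1.514)(354.5/1656.794).
|ε| < 1, so demand is inelastic at this price.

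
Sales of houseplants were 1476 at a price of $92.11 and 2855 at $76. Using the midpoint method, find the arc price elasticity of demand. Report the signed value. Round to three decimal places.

ΔQ = 2855 − 1476 = 1379; ΔP = 76 − 92.11 = -16.11.
Midpoints: P̄ = 84.06, Q̄ = 2165.5.
ε = (ΔQ/ΔP)(P̄/Q̄) = (1379/-16.11)(84.06/2165.5).

-3.323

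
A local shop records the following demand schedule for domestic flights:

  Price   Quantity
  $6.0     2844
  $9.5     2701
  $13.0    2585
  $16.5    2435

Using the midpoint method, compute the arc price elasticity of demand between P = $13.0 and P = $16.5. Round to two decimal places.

-0.25

At P = 13.0, Q = 2585; at P = 16.5, Q = 2435.
ΔQ = -150, ΔP = 3.5. Midpoints: P̄ = 14.75, Q̄ = 2510.0.
ε = (ΔQ/ΔP)(P̄/Q̄) = (-150/3.5)(14.75/2510.0).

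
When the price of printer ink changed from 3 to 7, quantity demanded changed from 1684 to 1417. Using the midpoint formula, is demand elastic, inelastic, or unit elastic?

Arc ε ≈ -0.215.
|ε| = 0.22 < 1.

inelastic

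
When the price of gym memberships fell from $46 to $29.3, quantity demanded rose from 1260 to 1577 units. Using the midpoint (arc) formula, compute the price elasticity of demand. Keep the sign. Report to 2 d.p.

-0.50

ΔQ = 1577 − 1260 = 317; ΔP = 29.3 − 46 = -16.7.
Midpoints: P̄ = 37.65, Q̄ = 1418.5.
ε = (ΔQ/ΔP)(P̄/Q̄) = (317/-16.7)(37.65/1418.5).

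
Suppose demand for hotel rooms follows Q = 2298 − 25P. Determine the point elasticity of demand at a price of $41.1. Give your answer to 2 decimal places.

-0.81

At P = 41.1, Q = 1270.500.
dQ/dP = −25.
ε = (dQ/dP)(P/Q) = (-25)(41.1/1270.500).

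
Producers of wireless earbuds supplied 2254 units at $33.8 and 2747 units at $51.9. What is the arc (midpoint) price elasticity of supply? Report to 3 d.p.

ΔQ = 2747 − 2254 = 493; ΔP = 51.9 − 33.8 = 18.1.
Midpoints: P̄ = 42.85, Q̄ = 2500.5.
ε_s = (ΔQ/ΔP)(P̄/Q̄) = (493/18.1)(42.85/2500.5).

0.467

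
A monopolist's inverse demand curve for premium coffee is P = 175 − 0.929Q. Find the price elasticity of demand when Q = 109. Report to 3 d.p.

-0.728

At Q = 109, P = 175 − 0.929(109) = 73.74.
dP/dQ = −0.929, so dQ/dP = 1/(−0.929) = -1.076.
ε = (dQ/dP)(P/Q) = (-1.076)(73.74/109).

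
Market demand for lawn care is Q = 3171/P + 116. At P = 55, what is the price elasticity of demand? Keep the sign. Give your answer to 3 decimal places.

-0.332

At P = 55, Q = 173.655.
dQ/dP = −3171/P² = -1.048.
ε = (dQ/dP)(P/Q) = (-1.048)(55/173.655).
|ε| < 1, so demand is inelastic at this price.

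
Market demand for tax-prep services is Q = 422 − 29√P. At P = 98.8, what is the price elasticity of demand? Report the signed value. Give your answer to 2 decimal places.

-1.08

At P = 98.8, Q = 133.745.
dQ/dP = −29/(2√P) = -1.459.
ε = (dQ/dP)(P/Q) = (-1.459)(98.8/133.745).
|ε| > 1, so demand is elastic at this price.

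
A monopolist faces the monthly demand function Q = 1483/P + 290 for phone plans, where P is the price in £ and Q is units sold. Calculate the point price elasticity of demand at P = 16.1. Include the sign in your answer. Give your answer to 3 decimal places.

-0.241

At P = 16.1, Q = 382.112.
dQ/dP = −1483/P² = -5.721.
ε = (dQ/dP)(P/Q) = (-5.721)(16.1/382.112).
|ε| < 1, so demand is inelastic at this price.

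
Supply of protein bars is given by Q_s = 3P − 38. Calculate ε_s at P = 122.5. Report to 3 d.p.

1.115

At P = 122.5, Q_s = 329.50.
dQ_s/dP = 3.
ε_s = (dQ_s/dP)(P/Q_s) = (3)(122.5/329.50).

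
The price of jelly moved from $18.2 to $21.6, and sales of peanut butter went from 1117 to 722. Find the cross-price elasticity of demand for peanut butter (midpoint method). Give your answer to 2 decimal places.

-2.51

ΔQ_x = 722 − 1117 = -395; ΔP_y = 21.6 − 18.2 = 3.4.
Midpoints: P̄_y = 19.90, Q̄_x = 919.5.
ε_xy = (ΔQ_x/ΔP_y)(P̄_y/Q̄_x) = (-395/3.4)(19.90/919.5).
ε_xy < 0, so the goods are complements.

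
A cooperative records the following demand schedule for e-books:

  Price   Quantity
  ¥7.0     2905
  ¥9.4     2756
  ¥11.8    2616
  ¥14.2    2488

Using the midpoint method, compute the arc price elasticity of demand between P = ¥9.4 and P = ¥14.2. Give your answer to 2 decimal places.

-0.25

At P = 9.4, Q = 2756; at P = 14.2, Q = 2488.
ΔQ = -268, ΔP = 4.8. Midpoints: P̄ = 11.80, Q̄ = 2622.0.
ε = (ΔQ/ΔP)(P̄/Q̄) = (-268/4.8)(11.80/2622.0).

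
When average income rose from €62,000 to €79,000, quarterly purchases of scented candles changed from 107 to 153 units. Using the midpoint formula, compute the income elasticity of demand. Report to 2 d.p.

ΔQ = 46, ΔI = 17000. Midpoints: Ī = 70,500, Q̄ = 130.0.
ε_I = (ΔQ/ΔI)(Ī/Q̄) = (46/17000)(70500/130.0).
ε_I > 0, so the good is normal.

1.47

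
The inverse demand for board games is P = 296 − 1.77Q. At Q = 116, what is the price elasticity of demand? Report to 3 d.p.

At Q = 116, P = 296 − 1.77(116) = 90.68.
dP/dQ = −1.77, so dQ/dP = 1/(−1.77) = -0.565.
ε = (dQ/dP)(P/Q) = (-0.565)(90.68/116).

-0.442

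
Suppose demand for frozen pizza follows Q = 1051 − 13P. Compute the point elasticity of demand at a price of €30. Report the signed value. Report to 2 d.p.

-0.59

At P = 30, Q = 661.
dQ/dP = −13.
ε = (dQ/dP)(P/Q) = (-13)(30/661).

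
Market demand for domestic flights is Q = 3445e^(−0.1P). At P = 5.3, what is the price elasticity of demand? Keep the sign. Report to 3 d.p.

-0.530

At P = 5.3, Q = 2027.744.
dQ/dP = −0.1·3445e^(−0.1P) = −0.1Q = -202.774.
ε = (dQ/dP)(P/Q) = (-202.774)(5.3/2027.744).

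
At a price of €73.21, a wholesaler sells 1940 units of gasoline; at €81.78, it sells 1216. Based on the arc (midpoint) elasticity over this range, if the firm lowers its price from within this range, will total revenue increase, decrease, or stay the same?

Arc ε = (-724/8.57)(77.50/1578.0) ≈ -4.149.
|ε| = 4.15 > 1, so demand is elastic. A price cut therefore raises total revenue.

increase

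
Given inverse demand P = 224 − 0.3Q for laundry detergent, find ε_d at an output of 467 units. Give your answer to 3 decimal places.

At Q = 467, P = 224 − 0.3(467) = 83.90.
dP/dQ = −0.3, so dQ/dP = 1/(−0.3) = -3.333.
ε = (dQ/dP)(P/Q) = (-3.333)(83.90/467).

-0.599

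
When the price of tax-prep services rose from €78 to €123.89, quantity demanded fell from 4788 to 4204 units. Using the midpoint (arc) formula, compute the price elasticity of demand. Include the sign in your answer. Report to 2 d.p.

ΔQ = 4204 − 4788 = -584; ΔP = 123.89 − 78 = 45.89.
Midpoints: P̄ = 100.94, Q̄ = 4496.0.
ε = (ΔQ/ΔP)(P̄/Q̄) = (-584/45.89)(100.94/4496.0).

-0.29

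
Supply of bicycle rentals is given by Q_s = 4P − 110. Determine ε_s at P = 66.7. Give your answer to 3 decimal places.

At P = 66.7, Q_s = 156.80.
dQ_s/dP = 4.
ε_s = (dQ_s/dP)(P/Q_s) = (4)(66.7/156.80).

1.702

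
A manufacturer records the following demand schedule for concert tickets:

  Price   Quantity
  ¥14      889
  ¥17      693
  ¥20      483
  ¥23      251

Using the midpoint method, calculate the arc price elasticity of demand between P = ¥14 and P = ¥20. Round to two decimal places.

-1.68

At P = 14, Q = 889; at P = 20, Q = 483.
ΔQ = -406, ΔP = 6. Midpoints: P̄ = 17.00, Q̄ = 686.0.
ε = (ΔQ/ΔP)(P̄/Q̄) = (-406/6)(17.00/686.0).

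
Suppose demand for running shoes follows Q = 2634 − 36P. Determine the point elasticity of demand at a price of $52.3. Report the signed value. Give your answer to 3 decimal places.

At P = 52.3, Q = 751.200.
dQ/dP = −36.
ε = (dQ/dP)(P/Q) = (-36)(52.3/751.200).
|ε| > 1, so demand is elastic at this price.

-2.506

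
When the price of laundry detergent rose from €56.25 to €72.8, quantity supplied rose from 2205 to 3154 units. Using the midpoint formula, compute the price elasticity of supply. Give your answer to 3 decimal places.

1.381

ΔQ = 3154 − 2205 = 949; ΔP = 72.8 − 56.25 = 16.55.
Midpoints: P̄ = 64.53, Q̄ = 2679.5.
ε_s = (ΔQ/ΔP)(P̄/Q̄) = (949/16.55)(64.53/2679.5).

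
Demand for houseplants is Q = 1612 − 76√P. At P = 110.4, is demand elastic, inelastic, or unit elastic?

Q = 813.457, dQ/dP = -3.617.
ε = (dQ/dP)(P/Q) ≈ -0.491.
|ε| = 0.49 < 1.

inelastic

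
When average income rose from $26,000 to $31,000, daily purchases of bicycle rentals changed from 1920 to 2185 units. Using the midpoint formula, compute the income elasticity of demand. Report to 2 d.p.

0.74

ΔQ = 265, ΔI = 5000. Midpoints: Ī = 28,500, Q̄ = 2052.5.
ε_I = (ΔQ/ΔI)(Ī/Q̄) = (265/5000)(28500/2052.5).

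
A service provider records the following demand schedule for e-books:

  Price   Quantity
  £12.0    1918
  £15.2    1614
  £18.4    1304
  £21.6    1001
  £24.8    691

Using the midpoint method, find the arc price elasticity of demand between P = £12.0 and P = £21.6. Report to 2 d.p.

At P = 12.0, Q = 1918; at P = 21.6, Q = 1001.
ΔQ = -917, ΔP = 9.6. Midpoints: P̄ = 16.80, Q̄ = 1459.5.
ε = (ΔQ/ΔP)(P̄/Q̄) = (-917/9.6)(16.80/1459.5).

-1.10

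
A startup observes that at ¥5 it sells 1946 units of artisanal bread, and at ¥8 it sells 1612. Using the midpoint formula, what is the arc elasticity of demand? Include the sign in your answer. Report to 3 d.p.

ΔQ = 1612 − 1946 = -334; ΔP = 8 − 5 = 3.
Midpoints: P̄ = 6.50, Q̄ = 1779.0.
ε = (ΔQ/ΔP)(P̄/Q̄) = (-334/3)(6.50/1779.0).

-0.407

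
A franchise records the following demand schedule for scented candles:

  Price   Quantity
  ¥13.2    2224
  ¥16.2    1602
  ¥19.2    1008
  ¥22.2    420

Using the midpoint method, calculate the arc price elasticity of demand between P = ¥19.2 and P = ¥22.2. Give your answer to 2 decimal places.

-5.68

At P = 19.2, Q = 1008; at P = 22.2, Q = 420.
ΔQ = -588, ΔP = 3.0. Midpoints: P̄ = 20.70, Q̄ = 714.0.
ε = (ΔQ/ΔP)(P̄/Q̄) = (-588/3.0)(20.70/714.0).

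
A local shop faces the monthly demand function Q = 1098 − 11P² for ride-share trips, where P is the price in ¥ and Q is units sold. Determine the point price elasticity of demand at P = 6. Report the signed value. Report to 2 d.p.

At P = 6, Q = 702.
dQ/dP = −22P = -132.
ε = (dQ/dP)(P/Q) = (-132)(6/702).
|ε| > 1, so demand is elastic at this price.

-1.13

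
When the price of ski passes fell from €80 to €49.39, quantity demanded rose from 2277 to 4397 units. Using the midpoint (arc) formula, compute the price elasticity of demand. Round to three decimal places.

-1.343

ΔQ = 4397 − 2277 = 2120; ΔP = 49.39 − 80 = -30.61.
Midpoints: P̄ = 64.69, Q̄ = 3337.0.
ε = (ΔQ/ΔP)(P̄/Q̄) = (2120/-30.61)(64.69/3337.0).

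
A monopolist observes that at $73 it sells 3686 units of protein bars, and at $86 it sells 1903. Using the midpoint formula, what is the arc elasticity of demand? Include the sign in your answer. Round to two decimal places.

-3.90

ΔQ = 1903 − 3686 = -1783; ΔP = 86 − 73 = 13.
Midpoints: P̄ = 79.50, Q̄ = 2794.5.
ε = (ΔQ/ΔP)(P̄/Q̄) = (-1783/13)(79.50/2794.5).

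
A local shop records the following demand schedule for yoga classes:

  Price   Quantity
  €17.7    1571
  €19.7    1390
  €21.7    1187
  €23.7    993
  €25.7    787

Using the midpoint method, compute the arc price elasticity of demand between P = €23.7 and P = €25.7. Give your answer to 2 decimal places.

At P = 23.7, Q = 993; at P = 25.7, Q = 787.
ΔQ = -206, ΔP = 2.0. Midpoints: P̄ = 24.70, Q̄ = 890.0.
ε = (ΔQ/ΔP)(P̄/Q̄) = (-206/2.0)(24.70/890.0).

-2.86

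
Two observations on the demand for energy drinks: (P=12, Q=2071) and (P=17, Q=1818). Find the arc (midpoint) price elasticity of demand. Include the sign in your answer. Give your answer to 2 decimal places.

ΔQ = 1818 − 2071 = -253; ΔP = 17 − 12 = 5.
Midpoints: P̄ = 14.50, Q̄ = 1944.5.
ε = (ΔQ/ΔP)(P̄/Q̄) = (-253/5)(14.50/1944.5).

-0.38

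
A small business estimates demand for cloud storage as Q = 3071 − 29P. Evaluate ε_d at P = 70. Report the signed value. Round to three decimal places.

At P = 70, Q = 1041.
dQ/dP = −29.
ε = (dQ/dP)(P/Q) = (-29)(70/1041).
|ε| > 1, so demand is elastic at this price.

-1.950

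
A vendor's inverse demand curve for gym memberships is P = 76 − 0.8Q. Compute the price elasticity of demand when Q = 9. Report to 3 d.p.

-9.556

At Q = 9, P = 76 − 0.8(9) = 68.80.
dP/dQ = −0.8, so dQ/dP = 1/(−0.8) = -1.250.
ε = (dQ/dP)(P/Q) = (-1.250)(68.80/9).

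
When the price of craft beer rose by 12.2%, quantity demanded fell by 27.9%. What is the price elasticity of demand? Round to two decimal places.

ε = %ΔQ / %ΔP = (-27.9)/(12.2) = -2.287.

-2.29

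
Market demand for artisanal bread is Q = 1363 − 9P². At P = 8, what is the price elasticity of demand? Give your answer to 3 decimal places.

At P = 8, Q = 787.
dQ/dP = −18P = -144.
ε = (dQ/dP)(P/Q) = (-144)(8/787).
|ε| > 1, so demand is elastic at this price.

-1.464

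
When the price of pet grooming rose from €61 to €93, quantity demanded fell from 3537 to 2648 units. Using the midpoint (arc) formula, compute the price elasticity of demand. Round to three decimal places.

ΔQ = 2648 − 3537 = -889; ΔP = 93 − 61 = 32.
Midpoints: P̄ = 77.00, Q̄ = 3092.5.
ε = (ΔQ/ΔP)(P̄/Q̄) = (-889/32)(77.00/3092.5).

-0.692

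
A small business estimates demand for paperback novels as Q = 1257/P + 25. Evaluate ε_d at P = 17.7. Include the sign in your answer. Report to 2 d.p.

-0.74

At P = 17.7, Q = 96.017.
dQ/dP = −1257/P² = -4.012.
ε = (dQ/dP)(P/Q) = (-4.012)(17.7/96.017).
|ε| < 1, so demand is inelastic at this price.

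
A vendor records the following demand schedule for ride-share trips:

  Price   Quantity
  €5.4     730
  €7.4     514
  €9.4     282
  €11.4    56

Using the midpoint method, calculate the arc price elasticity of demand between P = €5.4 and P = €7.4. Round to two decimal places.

At P = 5.4, Q = 730; at P = 7.4, Q = 514.
ΔQ = -216, ΔP = 2.0. Midpoints: P̄ = 6.40, Q̄ = 622.0.
ε = (ΔQ/ΔP)(P̄/Q̄) = (-216/2.0)(6.40/622.0).

-1.11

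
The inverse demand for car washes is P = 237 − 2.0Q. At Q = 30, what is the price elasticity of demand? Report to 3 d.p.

-2.950

At Q = 30, P = 237 − 2.0(30) = 177.00.
dP/dQ = −2.0, so dQ/dP = 1/(−2.0) = -0.500.
ε = (dQ/dP)(P/Q) = (-0.500)(177.00/30).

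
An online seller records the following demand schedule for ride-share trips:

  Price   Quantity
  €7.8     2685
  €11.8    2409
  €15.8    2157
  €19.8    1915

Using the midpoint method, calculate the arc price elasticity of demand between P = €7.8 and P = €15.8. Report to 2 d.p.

At P = 7.8, Q = 2685; at P = 15.8, Q = 2157.
ΔQ = -528, ΔP = 8.0. Midpoints: P̄ = 11.80, Q̄ = 2421.0.
ε = (ΔQ/ΔP)(P̄/Q̄) = (-528/8.0)(11.80/2421.0).

-0.32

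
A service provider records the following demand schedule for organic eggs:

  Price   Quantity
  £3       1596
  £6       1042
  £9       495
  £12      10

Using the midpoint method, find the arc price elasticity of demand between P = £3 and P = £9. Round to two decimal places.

-1.05

At P = 3, Q = 1596; at P = 9, Q = 495.
ΔQ = -1101, ΔP = 6. Midpoints: P̄ = 6.00, Q̄ = 1045.5.
ε = (ΔQ/ΔP)(P̄/Q̄) = (-1101/6)(6.00/1045.5).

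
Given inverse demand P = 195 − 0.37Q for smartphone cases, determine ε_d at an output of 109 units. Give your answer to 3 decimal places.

At Q = 109, P = 195 − 0.37(109) = 154.67.
dP/dQ = −0.37, so dQ/dP = 1/(−0.37) = -2.703.
ε = (dQ/dP)(P/Q) = (-2.703)(154.67/109).

-3.835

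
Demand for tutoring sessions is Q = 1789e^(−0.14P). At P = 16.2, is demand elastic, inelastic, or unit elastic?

elastic

Q = 185.196, dQ/dP = -25.927.
ε = (dQ/dP)(P/Q) ≈ -2.268.
|ε| = 2.27 > 1.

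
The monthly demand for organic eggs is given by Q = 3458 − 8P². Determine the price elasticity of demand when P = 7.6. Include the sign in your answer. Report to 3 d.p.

-0.308

At P = 7.6, Q = 2995.920.
dQ/dP = −16P = -121.600.
ε = (dQ/dP)(P/Q) = (-121.600)(7.6/2995.920).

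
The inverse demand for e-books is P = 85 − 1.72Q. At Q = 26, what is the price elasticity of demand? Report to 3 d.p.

-0.901

At Q = 26, P = 85 − 1.72(26) = 40.28.
dP/dQ = −1.72, so dQ/dP = 1/(−1.72) = -0.581.
ε = (dQ/dP)(P/Q) = (-0.581)(40.28/26).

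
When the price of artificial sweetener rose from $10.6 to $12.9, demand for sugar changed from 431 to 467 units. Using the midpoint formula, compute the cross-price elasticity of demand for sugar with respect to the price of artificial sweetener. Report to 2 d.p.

0.41

ΔQ_x = 467 − 431 = 36; ΔP_y = 12.9 − 10.6 = 2.3.
Midpoints: P̄_y = 11.75, Q̄_x = 449.0.
ε_xy = (ΔQ_x/ΔP_y)(P̄_y/Q̄_x) = (36/2.3)(11.75/449.0).
ε_xy > 0, so the goods are substitutes.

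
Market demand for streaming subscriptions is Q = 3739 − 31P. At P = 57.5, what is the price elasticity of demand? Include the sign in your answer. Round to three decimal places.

At P = 57.5, Q = 1956.500.
dQ/dP = −31.
ε = (dQ/dP)(P/Q) = (-31)(57.5/1956.500).
|ε| < 1, so demand is inelastic at this price.

-0.911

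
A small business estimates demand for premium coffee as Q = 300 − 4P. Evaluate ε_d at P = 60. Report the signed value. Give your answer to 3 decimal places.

At P = 60, Q = 60.
dQ/dP = −4.
ε = (dQ/dP)(P/Q) = (-4)(60/60).

-4.000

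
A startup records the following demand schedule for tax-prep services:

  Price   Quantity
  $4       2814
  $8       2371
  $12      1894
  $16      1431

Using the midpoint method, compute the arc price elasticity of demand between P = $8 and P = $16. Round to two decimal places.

At P = 8, Q = 2371; at P = 16, Q = 1431.
ΔQ = -940, ΔP = 8. Midpoints: P̄ = 12.00, Q̄ = 1901.0.
ε = (ΔQ/ΔP)(P̄/Q̄) = (-940/8)(12.00/1901.0).

-0.74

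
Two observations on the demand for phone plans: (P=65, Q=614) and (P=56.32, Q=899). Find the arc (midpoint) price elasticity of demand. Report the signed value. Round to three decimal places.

ΔQ = 899 − 614 = 285; ΔP = 56.32 − 65 = -8.68.
Midpoints: P̄ = 60.66, Q̄ = 756.5.
ε = (ΔQ/ΔP)(P̄/Q̄) = (285/-8.68)(60.66/756.5).

-2.633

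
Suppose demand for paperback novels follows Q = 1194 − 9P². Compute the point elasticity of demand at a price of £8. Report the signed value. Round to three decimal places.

At P = 8, Q = 618.
dQ/dP = −18P = -144.
ε = (dQ/dP)(P/Q) = (-144)(8/618).
|ε| > 1, so demand is elastic at this price.

-1.864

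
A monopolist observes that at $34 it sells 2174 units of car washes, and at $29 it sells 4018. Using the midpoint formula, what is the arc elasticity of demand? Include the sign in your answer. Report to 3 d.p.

-3.752

ΔQ = 4018 − 2174 = 1844; ΔP = 29 − 34 = -5.
Midpoints: P̄ = 31.50, Q̄ = 3096.0.
ε = (ΔQ/ΔP)(P̄/Q̄) = (1844/-5)(31.50/3096.0).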